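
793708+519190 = 1312898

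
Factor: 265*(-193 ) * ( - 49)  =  2506105 = 5^1*7^2*53^1*193^1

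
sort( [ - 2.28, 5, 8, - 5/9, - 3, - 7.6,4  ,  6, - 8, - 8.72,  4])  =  [ - 8.72, - 8, - 7.6, - 3,  -  2.28, - 5/9,4,4,5,6,  8 ] 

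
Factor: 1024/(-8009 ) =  - 2^10 * 8009^( - 1)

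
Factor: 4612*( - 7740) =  - 2^4*3^2*5^1*43^1*1153^1 = - 35696880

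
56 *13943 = 780808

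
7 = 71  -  64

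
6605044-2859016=3746028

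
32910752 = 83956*392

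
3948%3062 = 886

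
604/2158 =302/1079 = 0.28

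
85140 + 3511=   88651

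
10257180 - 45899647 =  - 35642467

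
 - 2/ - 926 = 1/463=0.00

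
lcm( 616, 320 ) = 24640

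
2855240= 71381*40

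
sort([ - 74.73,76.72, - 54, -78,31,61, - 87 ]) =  [  -  87,-78,-74.73, - 54, 31,  61,76.72]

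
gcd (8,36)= 4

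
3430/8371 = 3430/8371=0.41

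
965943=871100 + 94843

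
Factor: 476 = 2^2*7^1*17^1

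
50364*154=7756056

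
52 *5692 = 295984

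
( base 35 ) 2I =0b1011000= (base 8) 130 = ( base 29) 31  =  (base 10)88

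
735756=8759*84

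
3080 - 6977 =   -  3897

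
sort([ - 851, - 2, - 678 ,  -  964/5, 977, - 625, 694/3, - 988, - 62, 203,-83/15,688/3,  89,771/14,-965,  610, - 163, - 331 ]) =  [ - 988, - 965, -851, - 678, - 625 , - 331,-964/5 , - 163 , - 62,- 83/15, - 2,771/14,89,203,688/3,694/3,  610, 977] 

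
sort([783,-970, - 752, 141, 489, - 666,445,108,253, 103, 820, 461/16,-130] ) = [- 970,- 752, - 666, - 130, 461/16, 103, 108, 141, 253,445, 489 , 783, 820 ]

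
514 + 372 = 886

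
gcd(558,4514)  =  2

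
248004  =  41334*6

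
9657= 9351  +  306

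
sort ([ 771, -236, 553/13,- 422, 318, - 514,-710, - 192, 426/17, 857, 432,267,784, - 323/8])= [  -  710,- 514, - 422, -236, - 192, - 323/8, 426/17, 553/13 , 267, 318, 432,771,784,857] 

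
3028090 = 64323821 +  - 61295731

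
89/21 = 4 + 5/21 =4.24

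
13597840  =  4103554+9494286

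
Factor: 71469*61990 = 2^1*3^3*5^1*2647^1*6199^1=4430363310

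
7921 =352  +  7569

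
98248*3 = 294744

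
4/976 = 1/244 = 0.00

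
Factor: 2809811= 17^1 *197^1 * 839^1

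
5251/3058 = 1 +2193/3058 = 1.72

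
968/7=968/7=138.29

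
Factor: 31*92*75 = 213900 = 2^2*3^1* 5^2 * 23^1 * 31^1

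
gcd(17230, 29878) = 2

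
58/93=58/93  =  0.62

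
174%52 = 18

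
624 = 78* 8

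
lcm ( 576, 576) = 576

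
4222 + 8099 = 12321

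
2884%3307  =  2884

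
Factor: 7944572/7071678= 2^1*3^( - 3 )  *211^1*9413^1*130957^(-1)  =  3972286/3535839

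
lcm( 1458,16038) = 16038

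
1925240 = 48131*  40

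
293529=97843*3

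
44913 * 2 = 89826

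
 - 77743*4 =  - 310972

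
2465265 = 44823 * 55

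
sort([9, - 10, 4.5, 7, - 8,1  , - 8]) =[ - 10, -8,  -  8,1,4.5, 7,9 ]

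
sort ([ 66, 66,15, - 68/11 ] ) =[ - 68/11,15,66, 66]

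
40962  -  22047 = 18915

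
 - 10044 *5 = - 50220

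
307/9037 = 307/9037=0.03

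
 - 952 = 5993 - 6945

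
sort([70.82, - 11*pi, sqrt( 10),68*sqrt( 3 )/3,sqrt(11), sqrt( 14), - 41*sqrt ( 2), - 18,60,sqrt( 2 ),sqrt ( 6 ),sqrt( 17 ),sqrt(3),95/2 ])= [ - 41*sqrt( 2 ),  -  11*pi, - 18,sqrt( 2),sqrt ( 3) , sqrt ( 6),sqrt( 10),sqrt( 11),sqrt( 14 ), sqrt(17 ), 68*sqrt(3 )/3 , 95/2, 60, 70.82 ] 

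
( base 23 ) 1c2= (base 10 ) 807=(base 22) 1ef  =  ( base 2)1100100111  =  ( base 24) 19F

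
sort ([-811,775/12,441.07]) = [ - 811, 775/12, 441.07] 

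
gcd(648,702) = 54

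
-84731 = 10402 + - 95133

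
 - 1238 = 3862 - 5100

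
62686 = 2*31343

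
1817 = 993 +824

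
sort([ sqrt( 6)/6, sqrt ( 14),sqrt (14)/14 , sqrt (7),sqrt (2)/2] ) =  [sqrt(14 ) /14, sqrt( 6 )/6,sqrt( 2)/2, sqrt( 7 ),sqrt( 14)] 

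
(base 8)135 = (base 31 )30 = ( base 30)33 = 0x5D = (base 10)93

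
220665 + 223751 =444416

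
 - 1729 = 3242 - 4971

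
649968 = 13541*48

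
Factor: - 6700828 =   -  2^2*149^1*11243^1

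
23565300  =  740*31845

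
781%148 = 41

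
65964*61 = 4023804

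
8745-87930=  - 79185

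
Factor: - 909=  - 3^2 * 101^1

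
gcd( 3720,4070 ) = 10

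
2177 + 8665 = 10842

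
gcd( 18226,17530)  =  2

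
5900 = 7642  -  1742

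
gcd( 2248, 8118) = 2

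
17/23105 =17/23105 = 0.00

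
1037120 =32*32410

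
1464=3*488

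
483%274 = 209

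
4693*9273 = 43518189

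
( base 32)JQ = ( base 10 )634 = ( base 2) 1001111010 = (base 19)1e7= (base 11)527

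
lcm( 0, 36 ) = 0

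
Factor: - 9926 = - 2^1*7^1*709^1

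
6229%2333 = 1563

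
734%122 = 2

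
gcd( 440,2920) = 40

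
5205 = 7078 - 1873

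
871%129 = 97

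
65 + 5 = 70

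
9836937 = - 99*( - 99363 ) 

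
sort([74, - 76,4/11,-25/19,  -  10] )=[ - 76, - 10, -25/19, 4/11 , 74 ]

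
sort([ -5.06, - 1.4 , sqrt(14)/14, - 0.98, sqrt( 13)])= [ - 5.06 ,  -  1.4, - 0.98, sqrt ( 14)/14, sqrt( 13 )] 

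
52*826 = 42952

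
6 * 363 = 2178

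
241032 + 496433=737465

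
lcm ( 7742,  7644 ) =603876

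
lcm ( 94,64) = 3008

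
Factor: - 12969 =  - 3^2*11^1 * 131^1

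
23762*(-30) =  - 712860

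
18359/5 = 18359/5 = 3671.80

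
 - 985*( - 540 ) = 531900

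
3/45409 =3/45409 = 0.00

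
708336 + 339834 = 1048170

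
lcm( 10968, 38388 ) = 76776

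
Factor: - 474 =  - 2^1*3^1*79^1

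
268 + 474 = 742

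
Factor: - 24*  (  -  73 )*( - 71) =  - 124392= -2^3*3^1*71^1 * 73^1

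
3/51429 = 1/17143 = 0.00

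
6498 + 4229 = 10727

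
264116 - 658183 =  - 394067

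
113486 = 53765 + 59721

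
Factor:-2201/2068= -2^( - 2 ) * 11^( - 1 )*31^1*47^( - 1)*71^1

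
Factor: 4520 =2^3*5^1*113^1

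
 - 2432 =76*( - 32)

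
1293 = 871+422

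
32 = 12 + 20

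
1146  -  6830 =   -  5684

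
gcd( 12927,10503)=3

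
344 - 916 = -572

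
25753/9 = 2861 + 4/9=2861.44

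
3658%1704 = 250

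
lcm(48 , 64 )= 192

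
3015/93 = 1005/31 = 32.42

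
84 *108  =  9072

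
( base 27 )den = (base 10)9878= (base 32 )9km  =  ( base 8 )23226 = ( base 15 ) 2DD8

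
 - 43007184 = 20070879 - 63078063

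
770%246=32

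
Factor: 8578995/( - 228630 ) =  - 2^( - 1)*7621^( - 1)*571933^1 = - 571933/15242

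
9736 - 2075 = 7661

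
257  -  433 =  - 176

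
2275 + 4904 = 7179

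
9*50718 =456462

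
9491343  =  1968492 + 7522851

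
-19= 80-99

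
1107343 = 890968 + 216375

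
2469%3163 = 2469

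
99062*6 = 594372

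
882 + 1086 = 1968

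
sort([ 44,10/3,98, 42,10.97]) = [ 10/3 , 10.97,  42 , 44,98 ] 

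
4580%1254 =818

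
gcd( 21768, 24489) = 2721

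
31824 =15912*2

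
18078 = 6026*3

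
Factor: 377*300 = 113100 =2^2*3^1 * 5^2*13^1*29^1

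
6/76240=3/38120 = 0.00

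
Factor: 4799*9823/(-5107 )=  - 11^1*19^1*47^1* 4799^1*5107^(-1 ) = - 47140577/5107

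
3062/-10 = -1531/5=-306.20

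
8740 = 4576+4164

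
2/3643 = 2/3643 = 0.00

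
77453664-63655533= 13798131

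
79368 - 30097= 49271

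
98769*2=197538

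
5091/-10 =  - 5091/10 = -509.10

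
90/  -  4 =  -  45/2 = - 22.50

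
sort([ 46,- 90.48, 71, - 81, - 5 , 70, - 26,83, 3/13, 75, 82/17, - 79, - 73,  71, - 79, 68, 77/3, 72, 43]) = [ - 90.48 , - 81,- 79, - 79 , - 73, - 26,-5,3/13, 82/17,77/3, 43 , 46, 68, 70, 71, 71, 72,75, 83 ] 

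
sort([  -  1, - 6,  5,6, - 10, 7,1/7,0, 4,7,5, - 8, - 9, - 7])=[ - 10,  -  9, - 8, - 7, - 6, - 1, 0,1/7, 4,5,5, 6 , 7,7 ]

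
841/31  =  27 + 4/31= 27.13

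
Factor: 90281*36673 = 3310875113 = 7^1*13^2*31^1*90281^1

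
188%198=188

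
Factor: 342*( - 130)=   -  44460=- 2^2*3^2*5^1*13^1*19^1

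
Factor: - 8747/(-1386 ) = 2^( - 1 )*3^( - 2)*7^( - 1 ) *11^( - 1)*8747^1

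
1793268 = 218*8226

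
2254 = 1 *2254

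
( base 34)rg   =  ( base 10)934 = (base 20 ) 26E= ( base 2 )1110100110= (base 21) 22A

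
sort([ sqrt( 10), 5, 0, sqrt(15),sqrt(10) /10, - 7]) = [ - 7,0,  sqrt ( 10) /10 , sqrt( 10 ), sqrt(15),5]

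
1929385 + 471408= 2400793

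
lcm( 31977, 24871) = 223839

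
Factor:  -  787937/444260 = -2^(  -  2)*5^(-1)*61^1*97^( - 1)*229^(-1) * 12917^1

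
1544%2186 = 1544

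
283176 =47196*6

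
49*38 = 1862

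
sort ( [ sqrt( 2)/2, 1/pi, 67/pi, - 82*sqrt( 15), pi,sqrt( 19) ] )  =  [ - 82*sqrt( 15 ), 1/pi, sqrt(2 ) /2, pi, sqrt( 19 ),67/pi ] 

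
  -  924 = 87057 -87981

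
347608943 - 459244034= -111635091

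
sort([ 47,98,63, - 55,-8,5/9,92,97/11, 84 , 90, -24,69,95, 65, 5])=[ - 55, - 24, - 8,5/9, 5, 97/11,47,63,65,69,84,90, 92,95,98 ]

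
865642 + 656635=1522277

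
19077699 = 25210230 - 6132531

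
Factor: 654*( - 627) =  - 410058 = -2^1*3^2*11^1*19^1 * 109^1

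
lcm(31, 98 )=3038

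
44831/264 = 169 + 215/264= 169.81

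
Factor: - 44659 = - 17^1*37^1*71^1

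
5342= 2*2671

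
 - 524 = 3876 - 4400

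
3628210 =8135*446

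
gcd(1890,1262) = 2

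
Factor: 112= 2^4*7^1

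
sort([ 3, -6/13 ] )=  [-6/13,3 ]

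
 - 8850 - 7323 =-16173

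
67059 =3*22353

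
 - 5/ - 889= 5/889 = 0.01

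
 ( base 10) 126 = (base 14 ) 90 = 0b1111110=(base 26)4m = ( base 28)4e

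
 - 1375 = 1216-2591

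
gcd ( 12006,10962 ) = 522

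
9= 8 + 1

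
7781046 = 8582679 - 801633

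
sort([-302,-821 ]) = [ - 821, - 302]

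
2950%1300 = 350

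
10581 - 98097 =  - 87516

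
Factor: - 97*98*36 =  - 2^3*3^2*7^2*97^1 =-342216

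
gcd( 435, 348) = 87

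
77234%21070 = 14024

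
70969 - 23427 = 47542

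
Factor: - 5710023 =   -  3^2*11^1*137^1* 421^1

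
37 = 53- 16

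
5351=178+5173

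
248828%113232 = 22364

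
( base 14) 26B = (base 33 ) EP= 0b111100111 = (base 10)487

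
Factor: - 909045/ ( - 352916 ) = 2^( - 2)*3^2 * 5^1*83^( - 1)*1063^( -1)*20201^1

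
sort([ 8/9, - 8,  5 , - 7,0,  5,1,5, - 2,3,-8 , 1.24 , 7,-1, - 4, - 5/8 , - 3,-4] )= [-8, - 8, - 7 , - 4,- 4, - 3, - 2, - 1, - 5/8, 0,8/9, 1,1.24 , 3,5,5,5, 7]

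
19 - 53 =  -34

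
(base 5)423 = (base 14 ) 81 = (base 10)113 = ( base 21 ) 58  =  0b1110001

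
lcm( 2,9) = 18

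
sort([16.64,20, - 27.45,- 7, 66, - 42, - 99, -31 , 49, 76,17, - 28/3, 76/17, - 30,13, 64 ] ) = [ - 99, - 42, - 31,-30, - 27.45  ,-28/3, - 7,76/17,  13 , 16.64,  17, 20 , 49, 64, 66, 76]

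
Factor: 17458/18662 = 29^1*31^ ( - 1 )=29/31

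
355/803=355/803 = 0.44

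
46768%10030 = 6648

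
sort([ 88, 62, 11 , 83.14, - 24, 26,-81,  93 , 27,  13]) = [ - 81, - 24,  11, 13, 26,  27, 62 , 83.14,88,  93]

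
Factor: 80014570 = 2^1*5^1*73^1*109609^1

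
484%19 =9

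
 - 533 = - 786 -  - 253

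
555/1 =555 =555.00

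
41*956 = 39196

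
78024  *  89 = 6944136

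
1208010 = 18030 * 67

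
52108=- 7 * ( - 7444 )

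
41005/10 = 8201/2 = 4100.50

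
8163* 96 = 783648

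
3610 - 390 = 3220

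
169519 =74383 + 95136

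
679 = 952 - 273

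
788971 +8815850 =9604821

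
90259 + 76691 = 166950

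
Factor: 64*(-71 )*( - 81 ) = 2^6*3^4*71^1= 368064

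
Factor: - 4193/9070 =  - 2^( -1 )*5^ (-1 )* 7^1*599^1 * 907^(-1)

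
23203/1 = 23203 = 23203.00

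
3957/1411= 2 + 1135/1411 = 2.80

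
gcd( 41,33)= 1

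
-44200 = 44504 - 88704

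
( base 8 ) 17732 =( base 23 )F9C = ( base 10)8154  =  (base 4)1333122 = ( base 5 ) 230104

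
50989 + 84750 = 135739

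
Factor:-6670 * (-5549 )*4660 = 2^3*5^2*23^1*29^1*31^1 *179^1*233^1  =  172475127800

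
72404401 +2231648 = 74636049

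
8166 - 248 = 7918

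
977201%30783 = 22928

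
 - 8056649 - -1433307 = -6623342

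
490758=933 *526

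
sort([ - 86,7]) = [ - 86,7 ]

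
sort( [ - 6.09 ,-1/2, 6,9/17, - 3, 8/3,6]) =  [ - 6.09, - 3  , - 1/2,9/17, 8/3,6,6]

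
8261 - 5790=2471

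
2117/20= 105 + 17/20 = 105.85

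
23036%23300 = 23036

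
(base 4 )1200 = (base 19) 51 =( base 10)96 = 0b1100000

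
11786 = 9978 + 1808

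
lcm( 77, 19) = 1463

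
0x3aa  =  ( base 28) 15e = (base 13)572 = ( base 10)938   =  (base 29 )13a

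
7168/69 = 103 + 61/69 = 103.88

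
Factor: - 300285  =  -3^2*5^1*  6673^1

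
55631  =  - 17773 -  - 73404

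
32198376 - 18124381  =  14073995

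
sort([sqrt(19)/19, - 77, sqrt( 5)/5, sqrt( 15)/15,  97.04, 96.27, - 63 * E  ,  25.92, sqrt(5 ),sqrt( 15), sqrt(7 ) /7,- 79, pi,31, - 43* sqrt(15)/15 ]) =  [ - 63 * E, - 79,-77, - 43 * sqrt( 15) /15, sqrt(19 )/19 , sqrt( 15 )/15,sqrt ( 7 )/7,sqrt( 5)/5,sqrt ( 5 ),pi,sqrt( 15 ),  25.92, 31, 96.27,97.04]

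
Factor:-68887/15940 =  - 2^( - 2 )*5^(  -  1 )*7^1 * 13^1*757^1*797^(-1 )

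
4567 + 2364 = 6931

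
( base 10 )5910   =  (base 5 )142120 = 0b1011100010110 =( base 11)4493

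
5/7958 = 5/7958 = 0.00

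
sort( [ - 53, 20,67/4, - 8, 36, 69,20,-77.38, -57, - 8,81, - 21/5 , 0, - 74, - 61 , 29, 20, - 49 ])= [ - 77.38,-74,-61, - 57, - 53,-49  , - 8,  -  8, - 21/5,0,67/4,20, 20, 20,29,36,69, 81 ]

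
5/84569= 5/84569  =  0.00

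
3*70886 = 212658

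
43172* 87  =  3755964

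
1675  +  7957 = 9632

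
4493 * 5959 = 26773787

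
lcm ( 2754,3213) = 19278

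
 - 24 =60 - 84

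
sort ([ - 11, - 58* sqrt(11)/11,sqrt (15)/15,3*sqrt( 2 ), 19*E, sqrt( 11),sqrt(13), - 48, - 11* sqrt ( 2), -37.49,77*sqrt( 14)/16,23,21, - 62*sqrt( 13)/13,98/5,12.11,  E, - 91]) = [ - 91, - 48,  -  37.49, - 58*sqrt( 11)/11, - 62* sqrt(13)/13, - 11*sqrt(2), - 11,sqrt( 15)/15,E , sqrt( 11 ),sqrt( 13),3*sqrt(2),12.11,77*sqrt(14)/16,98/5,21,23, 19*E ]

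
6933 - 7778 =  - 845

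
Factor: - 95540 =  - 2^2* 5^1*17^1*281^1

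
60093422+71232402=131325824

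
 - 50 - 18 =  - 68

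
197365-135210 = 62155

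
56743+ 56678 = 113421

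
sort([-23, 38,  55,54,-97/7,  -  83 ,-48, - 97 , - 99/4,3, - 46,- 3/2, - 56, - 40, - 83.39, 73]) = [ - 97, - 83.39,-83,- 56, - 48,-46, - 40,- 99/4,- 23, - 97/7 , - 3/2, 3 , 38,54,55, 73 ]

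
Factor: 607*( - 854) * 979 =- 2^1*7^1*11^1*61^1*89^1*607^1=- 507492062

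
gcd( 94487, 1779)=1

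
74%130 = 74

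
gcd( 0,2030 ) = 2030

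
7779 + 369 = 8148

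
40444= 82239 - 41795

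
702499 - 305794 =396705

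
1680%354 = 264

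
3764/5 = 752+ 4/5 = 752.80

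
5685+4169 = 9854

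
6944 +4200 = 11144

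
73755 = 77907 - 4152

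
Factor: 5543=23^1*241^1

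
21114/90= 1173/5 = 234.60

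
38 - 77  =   - 39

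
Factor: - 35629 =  - 11^1*41^1*79^1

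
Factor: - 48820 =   -  2^2 *5^1*2441^1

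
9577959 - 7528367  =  2049592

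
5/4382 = 5/4382 = 0.00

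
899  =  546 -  - 353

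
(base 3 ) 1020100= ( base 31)t1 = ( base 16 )384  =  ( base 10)900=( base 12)630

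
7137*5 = 35685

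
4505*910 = 4099550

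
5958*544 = 3241152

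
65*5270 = 342550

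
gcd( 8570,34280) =8570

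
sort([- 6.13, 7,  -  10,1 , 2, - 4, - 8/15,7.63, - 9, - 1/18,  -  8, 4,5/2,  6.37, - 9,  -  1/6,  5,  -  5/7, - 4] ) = [-10,-9, -9 , - 8, - 6.13,  -  4, - 4, - 5/7, - 8/15,  -  1/6 ,  -  1/18,1, 2 , 5/2,4,5,6.37,7,7.63 ]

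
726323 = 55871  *13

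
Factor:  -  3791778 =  - 2^1 * 3^1 * 257^1 * 2459^1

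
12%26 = 12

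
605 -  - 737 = 1342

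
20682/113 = 183+3/113 =183.03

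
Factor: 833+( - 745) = 88 = 2^3 * 11^1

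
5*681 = 3405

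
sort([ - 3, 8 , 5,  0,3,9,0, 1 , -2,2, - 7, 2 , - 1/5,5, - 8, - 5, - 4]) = [ - 8, - 7, - 5, - 4, - 3, - 2, - 1/5, 0, 0,1, 2,2,3 , 5,  5, 8,9 ]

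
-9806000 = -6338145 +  - 3467855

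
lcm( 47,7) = 329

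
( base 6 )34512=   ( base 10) 4940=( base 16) 134c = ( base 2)1001101001100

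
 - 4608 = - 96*48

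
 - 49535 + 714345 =664810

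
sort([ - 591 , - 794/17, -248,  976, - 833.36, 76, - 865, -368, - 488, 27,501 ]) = [-865, - 833.36, - 591, - 488, - 368, - 248, - 794/17, 27,76, 501,976]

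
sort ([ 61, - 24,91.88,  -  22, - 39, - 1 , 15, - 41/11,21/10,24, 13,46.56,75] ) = [ - 39, - 24, - 22,-41/11, - 1 , 21/10, 13, 15, 24,46.56, 61,75,91.88 ]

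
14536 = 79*184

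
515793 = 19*27147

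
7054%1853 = 1495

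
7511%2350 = 461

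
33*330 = 10890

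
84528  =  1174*72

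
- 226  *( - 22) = 4972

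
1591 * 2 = 3182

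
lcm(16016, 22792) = 592592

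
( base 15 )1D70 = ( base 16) 1905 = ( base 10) 6405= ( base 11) 48a3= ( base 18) 11DF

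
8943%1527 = 1308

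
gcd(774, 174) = 6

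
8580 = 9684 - 1104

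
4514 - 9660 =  - 5146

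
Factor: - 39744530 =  - 2^1*5^1 * 7^1*567779^1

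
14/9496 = 7/4748 = 0.00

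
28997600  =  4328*6700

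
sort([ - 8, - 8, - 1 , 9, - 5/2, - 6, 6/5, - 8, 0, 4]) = [ - 8, - 8, - 8, - 6, - 5/2, - 1,0, 6/5,  4,9 ] 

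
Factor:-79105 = - 5^1*13^1*1217^1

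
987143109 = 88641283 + 898501826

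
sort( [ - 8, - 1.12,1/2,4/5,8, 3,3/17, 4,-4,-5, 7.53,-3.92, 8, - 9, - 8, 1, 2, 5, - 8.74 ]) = [ - 9, - 8.74, - 8,- 8,-5,-4, - 3.92, - 1.12,  3/17, 1/2, 4/5, 1, 2 , 3, 4, 5,7.53,8, 8] 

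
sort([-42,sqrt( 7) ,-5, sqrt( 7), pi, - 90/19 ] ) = [ - 42, -5, - 90/19,sqrt( 7), sqrt( 7 ), pi ]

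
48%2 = 0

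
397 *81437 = 32330489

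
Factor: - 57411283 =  - 2087^1*27509^1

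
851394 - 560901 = 290493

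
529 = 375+154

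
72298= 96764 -24466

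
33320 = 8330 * 4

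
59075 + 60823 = 119898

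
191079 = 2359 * 81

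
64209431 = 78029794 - 13820363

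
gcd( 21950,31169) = 439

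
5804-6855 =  - 1051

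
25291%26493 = 25291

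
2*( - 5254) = -10508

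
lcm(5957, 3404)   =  23828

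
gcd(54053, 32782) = 1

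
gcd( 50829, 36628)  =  1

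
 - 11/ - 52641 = 11/52641 = 0.00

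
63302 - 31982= 31320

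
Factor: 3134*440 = 2^4*5^1*11^1*1567^1  =  1378960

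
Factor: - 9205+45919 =36714=2^1 * 3^1*29^1*211^1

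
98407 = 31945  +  66462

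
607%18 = 13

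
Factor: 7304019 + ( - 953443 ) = 2^4*23^1*17257^1= 6350576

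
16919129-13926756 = 2992373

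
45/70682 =45/70682=0.00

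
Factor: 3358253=23^1*146011^1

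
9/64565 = 9/64565 = 0.00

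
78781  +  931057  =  1009838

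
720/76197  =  240/25399 = 0.01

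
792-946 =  - 154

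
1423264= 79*18016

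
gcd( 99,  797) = 1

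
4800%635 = 355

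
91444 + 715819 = 807263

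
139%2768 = 139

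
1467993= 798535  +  669458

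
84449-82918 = 1531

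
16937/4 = 16937/4=4234.25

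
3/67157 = 3/67157 = 0.00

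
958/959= 958/959 =1.00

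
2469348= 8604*287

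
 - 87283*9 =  - 785547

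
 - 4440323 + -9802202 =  - 14242525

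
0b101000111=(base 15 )16C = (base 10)327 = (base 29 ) b8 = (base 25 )D2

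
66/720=11/120 = 0.09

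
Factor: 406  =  2^1*7^1*29^1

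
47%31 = 16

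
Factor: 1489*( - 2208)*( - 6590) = 21666022080 =2^6*3^1*5^1 * 23^1*659^1*1489^1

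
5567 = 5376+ 191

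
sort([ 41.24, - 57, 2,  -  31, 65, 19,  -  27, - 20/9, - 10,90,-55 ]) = [ - 57, - 55, - 31, - 27,-10 , - 20/9, 2, 19, 41.24, 65 , 90]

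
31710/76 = 15855/38 = 417.24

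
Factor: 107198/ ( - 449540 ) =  - 31/130= -2^ ( - 1 )*5^( - 1 )*13^( - 1 )*31^1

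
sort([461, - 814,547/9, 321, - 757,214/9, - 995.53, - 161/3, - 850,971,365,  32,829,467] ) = [ - 995.53 , - 850, - 814, - 757,  -  161/3 , 214/9,32, 547/9,321,365,461, 467,829,971 ] 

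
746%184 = 10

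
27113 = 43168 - 16055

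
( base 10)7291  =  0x1c7b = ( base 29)8jc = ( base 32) 73r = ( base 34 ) 6af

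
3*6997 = 20991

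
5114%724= 46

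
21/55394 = 21/55394 = 0.00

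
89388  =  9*9932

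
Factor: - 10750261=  - 157^1 * 68473^1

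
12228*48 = 586944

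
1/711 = 1/711  =  0.00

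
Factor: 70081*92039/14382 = 2^( - 1) * 3^( - 2 ) * 11^1*17^(  -  1) * 23^1 * 31^1*47^ (-1 )*277^1*2969^1  =  6450185159/14382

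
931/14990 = 931/14990 = 0.06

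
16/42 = 8/21 = 0.38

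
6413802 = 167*38406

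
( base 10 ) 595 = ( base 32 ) IJ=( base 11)4a1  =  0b1001010011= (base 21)177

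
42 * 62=2604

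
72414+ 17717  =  90131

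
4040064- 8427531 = -4387467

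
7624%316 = 40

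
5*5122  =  25610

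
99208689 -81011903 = 18196786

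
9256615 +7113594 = 16370209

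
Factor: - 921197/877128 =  - 2^( - 3) * 3^(-1) * 7^ (-1)*23^(-1 )*227^(  -  1 ) * 921197^1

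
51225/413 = 51225/413 = 124.03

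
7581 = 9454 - 1873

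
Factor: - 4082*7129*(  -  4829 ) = 2^1*11^1*13^1 * 157^1*439^1*7129^1  =  140526691162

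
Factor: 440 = 2^3*5^1*11^1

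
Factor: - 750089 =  - 827^1*907^1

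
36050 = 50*721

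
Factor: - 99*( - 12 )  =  2^2*3^3 *11^1 = 1188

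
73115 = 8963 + 64152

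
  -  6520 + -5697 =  - 12217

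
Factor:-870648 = -2^3*3^1*36277^1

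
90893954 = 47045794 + 43848160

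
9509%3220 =3069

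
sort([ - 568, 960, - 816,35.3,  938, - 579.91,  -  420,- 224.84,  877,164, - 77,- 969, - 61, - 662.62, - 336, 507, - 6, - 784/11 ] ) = [-969, - 816, - 662.62,-579.91, - 568,-420 , - 336, - 224.84 ,-77, - 784/11,- 61, - 6,  35.3, 164, 507,877,  938, 960 ] 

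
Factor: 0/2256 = 0^1 = 0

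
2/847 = 2/847 = 0.00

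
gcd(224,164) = 4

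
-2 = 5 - 7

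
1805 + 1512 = 3317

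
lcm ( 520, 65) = 520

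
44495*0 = 0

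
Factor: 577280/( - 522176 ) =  -2^2*5^1*11^1*199^( - 1) = - 220/199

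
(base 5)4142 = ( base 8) 1043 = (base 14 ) 2B1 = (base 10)547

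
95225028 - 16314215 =78910813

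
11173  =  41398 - 30225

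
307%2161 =307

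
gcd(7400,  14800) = 7400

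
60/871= 60/871= 0.07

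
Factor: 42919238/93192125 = 2^1 *5^( - 3)*13^( - 1)*4079^1 * 5261^1*57349^( - 1 ) 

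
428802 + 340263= 769065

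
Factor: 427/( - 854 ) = - 1/2 = - 2^( - 1 )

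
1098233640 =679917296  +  418316344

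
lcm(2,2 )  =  2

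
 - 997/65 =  - 997/65= - 15.34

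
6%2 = 0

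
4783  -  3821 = 962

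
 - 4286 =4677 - 8963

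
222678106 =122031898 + 100646208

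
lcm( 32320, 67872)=678720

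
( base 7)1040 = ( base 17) 14e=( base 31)bu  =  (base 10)371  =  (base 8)563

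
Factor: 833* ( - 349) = - 7^2 * 17^1*349^1  =  - 290717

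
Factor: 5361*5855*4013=3^1*5^1*1171^1 * 1787^1*4013^1 = 125962672515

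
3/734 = 3/734  =  0.00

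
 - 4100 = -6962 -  - 2862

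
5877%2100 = 1677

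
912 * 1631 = 1487472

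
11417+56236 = 67653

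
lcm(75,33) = 825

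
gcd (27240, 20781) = 3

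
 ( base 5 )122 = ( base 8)45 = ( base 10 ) 37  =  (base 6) 101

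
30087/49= 614 + 1/49 =614.02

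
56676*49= 2777124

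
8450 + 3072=11522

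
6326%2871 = 584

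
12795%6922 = 5873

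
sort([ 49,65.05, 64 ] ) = [49, 64,65.05]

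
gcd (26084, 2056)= 4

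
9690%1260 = 870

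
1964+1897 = 3861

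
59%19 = 2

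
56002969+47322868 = 103325837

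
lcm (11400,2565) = 102600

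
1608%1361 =247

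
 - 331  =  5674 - 6005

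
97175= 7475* 13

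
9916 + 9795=19711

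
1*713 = 713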